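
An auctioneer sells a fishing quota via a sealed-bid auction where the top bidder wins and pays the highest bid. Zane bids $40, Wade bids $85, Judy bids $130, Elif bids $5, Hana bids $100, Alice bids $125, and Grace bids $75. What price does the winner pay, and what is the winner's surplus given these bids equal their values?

Price $130; surplus $0.

Bids in descending order: Judy $130; Alice $125; Hana $100; Wade $85; Grace $75; Zane $40; Elif $5.
Judy is the highest bidder, so Judy wins.
Under the first-price rule, the price is the highest bid: $130.
Surplus = $130 − $130 = $0.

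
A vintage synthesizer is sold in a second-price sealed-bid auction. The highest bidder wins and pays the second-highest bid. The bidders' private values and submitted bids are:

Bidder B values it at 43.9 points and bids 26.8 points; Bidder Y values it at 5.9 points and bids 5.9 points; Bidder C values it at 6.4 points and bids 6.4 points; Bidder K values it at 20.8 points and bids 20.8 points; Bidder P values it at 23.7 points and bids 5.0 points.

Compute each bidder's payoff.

Bids in descending order: Bidder B 26.8 points; Bidder K 20.8 points; Bidder C 6.4 points; Bidder Y 5.9 points; Bidder P 5.0 points.
Bidder B has the top bid and wins; the price is the second-highest bid, 20.8 points.
Bidder B's payoff = 43.9 points − 20.8 points = 23.1 points. All other bidders lose, so their payoff is 0.

Payoffs: Bidder B 23.1 points, Bidder Y 0.0 points, Bidder C 0.0 points, Bidder K 0.0 points, Bidder P 0.0 points.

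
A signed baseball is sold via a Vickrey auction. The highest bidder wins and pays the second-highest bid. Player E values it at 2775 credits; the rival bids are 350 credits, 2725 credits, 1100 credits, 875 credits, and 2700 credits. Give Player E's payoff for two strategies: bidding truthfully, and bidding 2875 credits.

The highest competing bid is 2725 credits.
Bidding truthfully at 2775 credits: Player E has the top bid, wins, and pays the second-highest bid 2725 credits. Payoff = 2775 credits − 2725 credits = 50 credits.
Bidding 2875 credits: Player E has the top bid, wins, and pays the second-highest bid 2725 credits. Payoff = 2775 credits − 2725 credits = 50 credits.

Truthful: 50 credits; alternative: 50 credits.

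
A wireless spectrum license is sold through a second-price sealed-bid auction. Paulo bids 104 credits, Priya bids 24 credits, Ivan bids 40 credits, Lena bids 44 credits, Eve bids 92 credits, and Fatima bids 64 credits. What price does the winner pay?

Ordered from highest: Paulo 104 credits; Eve 92 credits; Fatima 64 credits; Lena 44 credits; Ivan 40 credits; Priya 24 credits.
Paulo has the highest bid, so Paulo wins.
The second-highest bid is 92 credits, so that is what Paulo pays.

The winner pays 92 credits.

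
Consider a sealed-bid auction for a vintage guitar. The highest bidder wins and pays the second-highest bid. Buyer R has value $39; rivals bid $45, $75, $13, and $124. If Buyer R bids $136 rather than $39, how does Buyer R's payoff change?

-$85

The highest competing bid is $124.
Bidding truthfully at $39: the top bid is $124 (a rival), so Buyer R loses. Payoff = $0.
Bidding $136: Buyer R has the top bid, wins, and pays the second-highest bid $124. Payoff = $39 − $124 = -$85.
Change = -$85 − $0 = -$85.
This is the dominant-strategy logic: truthful bidding weakly beats any alternative.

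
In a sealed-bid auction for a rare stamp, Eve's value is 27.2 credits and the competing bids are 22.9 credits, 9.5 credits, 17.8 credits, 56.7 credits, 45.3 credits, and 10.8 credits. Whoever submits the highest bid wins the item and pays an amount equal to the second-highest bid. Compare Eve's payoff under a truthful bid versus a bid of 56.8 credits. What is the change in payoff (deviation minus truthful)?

The highest competing bid is 56.7 credits.
Bidding truthfully at 27.2 credits: the top bid is 56.7 credits (a rival), so Eve loses. Payoff = 0.0 credits.
Bidding 56.8 credits: Eve has the top bid, wins, and pays the second-highest bid 56.7 credits. Payoff = 27.2 credits − 56.7 credits = -29.5 credits.
Change = -29.5 credits − 0.0 credits = -29.5 credits.

Change in payoff: -29.5 credits.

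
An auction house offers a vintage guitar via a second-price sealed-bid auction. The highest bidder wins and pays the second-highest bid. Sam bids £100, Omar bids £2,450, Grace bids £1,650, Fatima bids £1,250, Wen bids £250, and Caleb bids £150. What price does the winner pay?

Ordered from highest: Omar £2,450 > Grace £1,650 > Fatima £1,250 > Wen £250 > Caleb £150 > Sam £100.
Omar has the highest bid, so Omar wins.
The second-highest bid is £1,650, so that is what Omar pays.

The winner pays £1,650.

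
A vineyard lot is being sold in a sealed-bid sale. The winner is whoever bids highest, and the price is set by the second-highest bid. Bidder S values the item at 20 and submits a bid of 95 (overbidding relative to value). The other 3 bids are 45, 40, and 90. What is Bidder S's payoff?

Payoff = -70.

Highest competing bid: 90.
Bidder S's bid 95 is the highest overall, so Bidder S wins and pays the second-highest bid, 90.
Payoff = value − price = 20 − 90 = -70.
Overbidding won the item at a price above value — truthful bidding would have avoided this loss.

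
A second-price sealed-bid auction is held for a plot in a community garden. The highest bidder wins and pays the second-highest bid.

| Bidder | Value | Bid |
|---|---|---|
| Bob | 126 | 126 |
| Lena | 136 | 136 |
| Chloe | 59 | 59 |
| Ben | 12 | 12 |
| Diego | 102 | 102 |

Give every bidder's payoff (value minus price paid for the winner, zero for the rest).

Payoffs: Bob 0, Lena 10, Chloe 0, Ben 0, Diego 0.

Sorted high to low: Lena 136; Bob 126; Diego 102; Chloe 59; Ben 12.
Lena has the top bid and wins; the price is the second-highest bid, 126.
Lena's payoff = 136 − 126 = 10. All other bidders lose, so their payoff is 0.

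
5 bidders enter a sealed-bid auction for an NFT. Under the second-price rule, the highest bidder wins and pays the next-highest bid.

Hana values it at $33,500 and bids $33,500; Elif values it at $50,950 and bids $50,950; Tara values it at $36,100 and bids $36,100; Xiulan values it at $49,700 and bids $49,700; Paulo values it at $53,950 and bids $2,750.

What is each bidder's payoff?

Ranking the bids: Elif $50,950, then Xiulan $49,700, then Tara $36,100, then Hana $33,500, then Paulo $2,750.
Elif has the top bid and wins; the price is the second-highest bid, $49,700.
Elif's payoff = $50,950 − $49,700 = $1,250. All other bidders lose, so their payoff is 0.

Payoffs: Hana $0, Elif $1,250, Tara $0, Xiulan $0, Paulo $0.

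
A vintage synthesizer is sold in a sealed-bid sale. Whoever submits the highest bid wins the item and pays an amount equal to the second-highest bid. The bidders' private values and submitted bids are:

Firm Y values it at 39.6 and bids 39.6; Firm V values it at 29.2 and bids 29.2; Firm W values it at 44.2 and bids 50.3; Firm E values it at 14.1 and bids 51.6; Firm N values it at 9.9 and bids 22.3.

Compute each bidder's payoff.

Firm Y 0.0, Firm V 0.0, Firm W 0.0, Firm E -36.2, Firm N 0.0.

Ordered from highest: Firm E 51.6, then Firm W 50.3, then Firm Y 39.6, then Firm V 29.2, then Firm N 22.3.
Firm E has the top bid and wins; the price is the second-highest bid, 50.3.
Firm E's payoff = 14.1 − 50.3 = -36.2. All other bidders lose, so their payoff is 0.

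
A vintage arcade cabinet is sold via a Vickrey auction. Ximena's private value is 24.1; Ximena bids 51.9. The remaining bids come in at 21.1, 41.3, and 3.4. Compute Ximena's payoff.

Payoff = -17.2.

Highest competing bid: 41.3.
Ximena's bid 51.9 is the highest overall, so Ximena wins and pays the second-highest bid, 41.3.
Payoff = value − price = 24.1 − 41.3 = -17.2.
Overbidding won the item at a price above value — truthful bidding would have avoided this loss.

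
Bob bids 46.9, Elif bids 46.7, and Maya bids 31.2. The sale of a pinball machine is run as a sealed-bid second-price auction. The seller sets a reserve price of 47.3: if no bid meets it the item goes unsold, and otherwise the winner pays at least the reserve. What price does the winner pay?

Sorted high to low: Bob 46.9 > Elif 46.7 > Maya 31.2.
The top bid 46.9 is below the reserve 47.3, so the item goes unsold and nothing is paid.

unsold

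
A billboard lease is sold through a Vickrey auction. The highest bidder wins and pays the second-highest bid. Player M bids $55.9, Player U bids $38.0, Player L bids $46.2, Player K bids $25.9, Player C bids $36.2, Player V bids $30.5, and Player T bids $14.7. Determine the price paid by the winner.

Price paid: $46.2.

Bids in descending order: Player M $55.9, then Player L $46.2, then Player U $38.0, then Player C $36.2, then Player V $30.5, then Player K $25.9, then Player T $14.7.
Player M has the highest bid, so Player M wins.
The second-highest bid is $46.2, so that is what Player M pays.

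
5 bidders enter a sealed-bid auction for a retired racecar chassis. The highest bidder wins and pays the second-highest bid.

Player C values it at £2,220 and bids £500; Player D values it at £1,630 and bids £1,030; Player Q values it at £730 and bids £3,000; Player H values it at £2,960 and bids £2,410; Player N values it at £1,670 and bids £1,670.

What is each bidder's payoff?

Payoffs: Player C £0, Player D £0, Player Q -£1,680, Player H £0, Player N £0.

Sorted high to low: Player Q £3,000 > Player H £2,410 > Player N £1,670 > Player D £1,030 > Player C £500.
Player Q has the top bid and wins; the price is the second-highest bid, £2,410.
Player Q's payoff = £730 − £2,410 = -£1,680. All other bidders lose, so their payoff is 0.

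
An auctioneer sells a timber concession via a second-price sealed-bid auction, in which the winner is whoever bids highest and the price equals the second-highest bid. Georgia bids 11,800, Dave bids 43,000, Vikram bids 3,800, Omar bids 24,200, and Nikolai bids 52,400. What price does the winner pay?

Price paid: 43,000.

Ranking the bids: Nikolai 52,400, then Dave 43,000, then Omar 24,200, then Georgia 11,800, then Vikram 3,800.
Nikolai is the highest bidder, so Nikolai wins.
Under the second-price rule, the price is the second-highest bid: 43,000.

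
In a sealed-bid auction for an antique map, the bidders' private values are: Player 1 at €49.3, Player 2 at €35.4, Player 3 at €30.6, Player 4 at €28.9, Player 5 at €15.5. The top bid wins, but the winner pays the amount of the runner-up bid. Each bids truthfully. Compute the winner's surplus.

Sorted high to low: Player 1 €49.3; Player 2 €35.4; Player 3 €30.6; Player 4 €28.9; Player 5 €15.5.
Player 1 wins with the top bid and pays the second-highest, €35.4.
Surplus = €49.3 − €35.4 = €13.9.

Winner's surplus: €13.9.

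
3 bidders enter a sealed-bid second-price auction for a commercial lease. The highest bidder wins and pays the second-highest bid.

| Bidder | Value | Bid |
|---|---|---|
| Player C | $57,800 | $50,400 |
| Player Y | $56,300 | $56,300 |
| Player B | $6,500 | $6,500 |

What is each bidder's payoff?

Player C $0, Player Y $5,900, Player B $0.

Ranking the bids: Player Y $56,300, then Player C $50,400, then Player B $6,500.
Player Y has the top bid and wins; the price is the second-highest bid, $50,400.
Player Y's payoff = $56,300 − $50,400 = $5,900. All other bidders lose, so their payoff is 0.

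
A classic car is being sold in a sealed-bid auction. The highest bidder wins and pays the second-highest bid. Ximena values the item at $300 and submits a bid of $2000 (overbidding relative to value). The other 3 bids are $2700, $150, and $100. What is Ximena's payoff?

Payoff = $0.

Highest competing bid: $2700.
Ximena's bid $2000 is not the highest, so Ximena loses, pays nothing, and earns zero payoff.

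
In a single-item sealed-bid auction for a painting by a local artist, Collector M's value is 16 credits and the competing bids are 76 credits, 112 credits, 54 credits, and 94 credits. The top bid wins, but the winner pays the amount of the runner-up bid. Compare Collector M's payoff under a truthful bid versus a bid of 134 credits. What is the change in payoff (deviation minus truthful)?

Change in payoff: -96 credits.

The highest competing bid is 112 credits.
Bidding truthfully at 16 credits: the top bid is 112 credits (a rival), so Collector M loses. Payoff = 0 credits.
Bidding 134 credits: Collector M has the top bid, wins, and pays the second-highest bid 112 credits. Payoff = 16 credits − 112 credits = -96 credits.
Change = -96 credits − 0 credits = -96 credits.
This is the dominant-strategy logic: truthful bidding weakly beats any alternative.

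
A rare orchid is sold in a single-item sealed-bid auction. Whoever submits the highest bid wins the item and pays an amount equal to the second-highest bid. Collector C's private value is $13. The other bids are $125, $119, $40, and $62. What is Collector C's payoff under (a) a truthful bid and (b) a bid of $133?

(a) $0  (b) -$112

The highest competing bid is $125.
Bidding truthfully at $13: the top bid is $125 (a rival), so Collector C loses. Payoff = $0.
Bidding $133: Collector C has the top bid, wins, and pays the second-highest bid $125. Payoff = $13 − $125 = -$112.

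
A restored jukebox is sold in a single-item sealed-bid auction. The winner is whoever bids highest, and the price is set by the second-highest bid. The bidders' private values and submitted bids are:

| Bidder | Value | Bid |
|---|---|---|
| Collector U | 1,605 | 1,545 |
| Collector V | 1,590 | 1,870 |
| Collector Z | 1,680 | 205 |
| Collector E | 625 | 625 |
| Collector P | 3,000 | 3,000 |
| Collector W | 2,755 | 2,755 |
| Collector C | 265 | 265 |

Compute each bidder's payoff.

Bids in descending order: Collector P 3,000, then Collector W 2,755, then Collector V 1,870, then Collector U 1,545, then Collector E 625, then Collector C 265, then Collector Z 205.
Collector P has the top bid and wins; the price is the second-highest bid, 2,755.
Collector P's payoff = 3,000 − 2,755 = 245. All other bidders lose, so their payoff is 0.

Payoffs: Collector U 0, Collector V 0, Collector Z 0, Collector E 0, Collector P 245, Collector W 0, Collector C 0.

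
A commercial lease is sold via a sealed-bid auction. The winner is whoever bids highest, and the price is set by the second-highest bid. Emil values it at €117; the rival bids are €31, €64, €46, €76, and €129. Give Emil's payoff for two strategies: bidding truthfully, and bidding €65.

Truthful: €0; alternative: €0.

The highest competing bid is €129.
Bidding truthfully at €117: the top bid is €129 (a rival), so Emil loses. Payoff = €0.
Bidding €65: the top bid is €129 (a rival), so Emil loses. Payoff = €0.
The bid only affects whether you win, not the price — here both bids land on the same side of the top rival bid, so the deviation is payoff-neutral.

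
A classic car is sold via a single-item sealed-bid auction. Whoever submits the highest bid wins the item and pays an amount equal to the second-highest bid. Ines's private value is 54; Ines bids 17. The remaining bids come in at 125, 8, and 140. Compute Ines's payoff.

Highest competing bid: 140.
Ines's bid 17 is not the highest, so Ines loses, pays nothing, and earns zero payoff.

Payoff = 0.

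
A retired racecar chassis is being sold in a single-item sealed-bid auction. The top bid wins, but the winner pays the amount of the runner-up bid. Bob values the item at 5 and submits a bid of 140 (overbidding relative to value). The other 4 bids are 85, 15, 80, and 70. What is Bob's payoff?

Highest competing bid: 85.
Bob's bid 140 is the highest overall, so Bob wins and pays the second-highest bid, 85.
Payoff = value − price = 5 − 85 = -80.
Overbidding won the item at a price above value — truthful bidding would have avoided this loss.

-80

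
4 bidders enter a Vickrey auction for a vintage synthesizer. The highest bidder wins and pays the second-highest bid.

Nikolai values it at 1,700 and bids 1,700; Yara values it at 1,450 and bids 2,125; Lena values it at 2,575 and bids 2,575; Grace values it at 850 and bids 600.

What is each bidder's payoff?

Bids in descending order: Lena 2,575; Yara 2,125; Nikolai 1,700; Grace 600.
Lena has the top bid and wins; the price is the second-highest bid, 2,125.
Lena's payoff = 2,575 − 2,125 = 450. All other bidders lose, so their payoff is 0.

Nikolai 0, Yara 0, Lena 450, Grace 0.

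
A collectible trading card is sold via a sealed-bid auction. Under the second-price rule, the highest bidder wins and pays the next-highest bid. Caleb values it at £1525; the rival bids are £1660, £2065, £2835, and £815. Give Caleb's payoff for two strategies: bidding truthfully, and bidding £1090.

Truthful: £0; alternative: £0.

The highest competing bid is £2835.
Bidding truthfully at £1525: the top bid is £2835 (a rival), so Caleb loses. Payoff = £0.
Bidding £1090: the top bid is £2835 (a rival), so Caleb loses. Payoff = £0.
The bid only affects whether you win, not the price — here both bids land on the same side of the top rival bid, so the deviation is payoff-neutral.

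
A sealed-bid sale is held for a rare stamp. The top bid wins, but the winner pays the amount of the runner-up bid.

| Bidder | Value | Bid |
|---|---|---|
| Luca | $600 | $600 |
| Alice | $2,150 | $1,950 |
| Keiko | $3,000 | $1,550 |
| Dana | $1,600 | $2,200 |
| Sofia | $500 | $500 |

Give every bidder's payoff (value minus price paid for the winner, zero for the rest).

Ordered from highest: Dana $2,200, then Alice $1,950, then Keiko $1,550, then Luca $600, then Sofia $500.
Dana has the top bid and wins; the price is the second-highest bid, $1,950.
Dana's payoff = $1,600 − $1,950 = -$350. All other bidders lose, so their payoff is 0.

Payoffs: Luca $0, Alice $0, Keiko $0, Dana -$350, Sofia $0.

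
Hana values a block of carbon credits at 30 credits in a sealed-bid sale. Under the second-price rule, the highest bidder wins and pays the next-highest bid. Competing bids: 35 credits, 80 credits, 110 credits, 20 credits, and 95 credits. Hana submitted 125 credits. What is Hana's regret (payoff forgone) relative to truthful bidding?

The highest competing bid is 110 credits.
Bidding truthfully at 30 credits: the top bid is 110 credits (a rival), so Hana loses. Payoff = 0 credits.
Bidding 125 credits: Hana has the top bid, wins, and pays the second-highest bid 110 credits. Payoff = 30 credits − 110 credits = -80 credits.
Regret = truthful payoff − actual payoff = 0 credits − -80 credits = 80 credits.
This is the dominant-strategy logic: truthful bidding weakly beats any alternative.

80 credits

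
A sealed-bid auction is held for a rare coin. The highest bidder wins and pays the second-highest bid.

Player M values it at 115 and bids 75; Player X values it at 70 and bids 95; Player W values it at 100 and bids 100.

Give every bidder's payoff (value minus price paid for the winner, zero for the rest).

Ranking the bids: Player W 100, then Player X 95, then Player M 75.
Player W has the top bid and wins; the price is the second-highest bid, 95.
Player W's payoff = 100 − 95 = 5. All other bidders lose, so their payoff is 0.

Player M 0, Player X 0, Player W 5.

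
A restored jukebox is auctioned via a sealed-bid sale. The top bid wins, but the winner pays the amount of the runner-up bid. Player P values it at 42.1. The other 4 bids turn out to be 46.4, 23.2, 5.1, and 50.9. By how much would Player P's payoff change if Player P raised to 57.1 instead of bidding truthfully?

The highest competing bid is 50.9.
Bidding truthfully at 42.1: the top bid is 50.9 (a rival), so Player P loses. Payoff = 0.0.
Bidding 57.1: Player P has the top bid, wins, and pays the second-highest bid 50.9. Payoff = 42.1 − 50.9 = -8.8.
Change = -8.8 − 0.0 = -8.8.
Deviating from a truthful bid can only lose payoff in a second-price auction — never gain.

Payoff change: -8.8.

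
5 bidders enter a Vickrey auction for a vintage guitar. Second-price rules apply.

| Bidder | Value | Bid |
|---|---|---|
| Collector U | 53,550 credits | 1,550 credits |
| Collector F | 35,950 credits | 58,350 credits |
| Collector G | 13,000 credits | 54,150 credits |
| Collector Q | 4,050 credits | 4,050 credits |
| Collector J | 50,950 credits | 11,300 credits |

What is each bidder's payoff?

Sorted high to low: Collector F 58,350 credits; Collector G 54,150 credits; Collector J 11,300 credits; Collector Q 4,050 credits; Collector U 1,550 credits.
Collector F has the top bid and wins; the price is the second-highest bid, 54,150 credits.
Collector F's payoff = 35,950 credits − 54,150 credits = -18,200 credits. All other bidders lose, so their payoff is 0.

Collector U 0 credits, Collector F -18,200 credits, Collector G 0 credits, Collector Q 0 credits, Collector J 0 credits.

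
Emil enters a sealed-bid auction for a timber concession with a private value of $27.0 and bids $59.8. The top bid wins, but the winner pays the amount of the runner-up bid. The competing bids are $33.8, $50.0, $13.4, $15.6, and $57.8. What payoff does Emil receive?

Highest competing bid: $57.8.
Emil's bid $59.8 is the highest overall, so Emil wins and pays the second-highest bid, $57.8.
Payoff = value − price = $27.0 − $57.8 = -$30.8.
Overbidding won the item at a price above value — truthful bidding would have avoided this loss.

Payoff = -$30.8.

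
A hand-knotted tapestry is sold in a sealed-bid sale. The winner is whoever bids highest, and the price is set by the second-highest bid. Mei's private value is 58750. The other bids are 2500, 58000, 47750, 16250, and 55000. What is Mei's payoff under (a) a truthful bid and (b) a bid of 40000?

Truthful: 750; alternative: 0.

The highest competing bid is 58000.
Bidding truthfully at 58750: Mei has the top bid, wins, and pays the second-highest bid 58000. Payoff = 58750 − 58000 = 750.
Bidding 40000: the top bid is 58000 (a rival), so Mei loses. Payoff = 0.
Deviating from a truthful bid can only lose payoff in a second-price auction — never gain.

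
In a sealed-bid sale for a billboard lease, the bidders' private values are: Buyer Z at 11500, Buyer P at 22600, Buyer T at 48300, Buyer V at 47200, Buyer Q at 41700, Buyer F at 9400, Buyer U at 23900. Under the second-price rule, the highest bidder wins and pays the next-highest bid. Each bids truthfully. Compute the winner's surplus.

Surplus = 1100.

Bids in descending order: Buyer T 48300; Buyer V 47200; Buyer Q 41700; Buyer U 23900; Buyer P 22600; Buyer Z 11500; Buyer F 9400.
Buyer T wins with the top bid and pays the second-highest, 47200.
Surplus = 48300 − 47200 = 1100.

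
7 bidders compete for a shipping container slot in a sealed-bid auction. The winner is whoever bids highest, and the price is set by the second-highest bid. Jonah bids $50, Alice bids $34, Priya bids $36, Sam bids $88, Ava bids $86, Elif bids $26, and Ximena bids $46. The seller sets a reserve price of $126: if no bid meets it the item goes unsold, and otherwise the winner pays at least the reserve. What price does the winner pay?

Sorted high to low: Sam $88 > Ava $86 > Jonah $50 > Ximena $46 > Priya $36 > Alice $34 > Elif $26.
The top bid $88 is below the reserve $126, so the item goes unsold and nothing is paid.

unsold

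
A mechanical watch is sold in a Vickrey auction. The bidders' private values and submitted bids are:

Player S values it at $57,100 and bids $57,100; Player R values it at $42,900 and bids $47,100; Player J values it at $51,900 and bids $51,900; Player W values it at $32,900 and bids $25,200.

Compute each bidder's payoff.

Payoffs: Player S $5,200, Player R $0, Player J $0, Player W $0.

Bids in descending order: Player S $57,100 > Player J $51,900 > Player R $47,100 > Player W $25,200.
Player S has the top bid and wins; the price is the second-highest bid, $51,900.
Player S's payoff = $57,100 − $51,900 = $5,200. All other bidders lose, so their payoff is 0.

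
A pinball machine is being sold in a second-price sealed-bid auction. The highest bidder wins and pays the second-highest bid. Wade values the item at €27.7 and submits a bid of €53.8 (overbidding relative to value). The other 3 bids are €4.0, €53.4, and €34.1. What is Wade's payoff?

Payoff = -€25.7.

Highest competing bid: €53.4.
Wade's bid €53.8 is the highest overall, so Wade wins and pays the second-highest bid, €53.4.
Payoff = value − price = €27.7 − €53.4 = -€25.7.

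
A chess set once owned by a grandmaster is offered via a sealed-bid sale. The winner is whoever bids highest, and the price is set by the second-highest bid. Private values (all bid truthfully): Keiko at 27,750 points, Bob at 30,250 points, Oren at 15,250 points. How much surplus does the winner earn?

Ordered from highest: Bob 30,250 points, then Keiko 27,750 points, then Oren 15,250 points.
Bob wins with the top bid and pays the second-highest, 27,750 points.
Surplus = 30,250 points − 27,750 points = 2,500 points.

Surplus = 2,500 points.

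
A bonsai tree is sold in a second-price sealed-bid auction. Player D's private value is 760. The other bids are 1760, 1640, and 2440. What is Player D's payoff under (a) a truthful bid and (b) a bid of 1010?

The highest competing bid is 2440.
Bidding truthfully at 760: the top bid is 2440 (a rival), so Player D loses. Payoff = 0.
Bidding 1010: the top bid is 2440 (a rival), so Player D loses. Payoff = 0.

(a) 0  (b) 0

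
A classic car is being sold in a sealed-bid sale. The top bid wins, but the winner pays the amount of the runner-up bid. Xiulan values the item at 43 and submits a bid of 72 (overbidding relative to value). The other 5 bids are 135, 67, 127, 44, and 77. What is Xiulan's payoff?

0

Highest competing bid: 135.
Xiulan's bid 72 is not the highest, so Xiulan loses, pays nothing, and earns zero payoff.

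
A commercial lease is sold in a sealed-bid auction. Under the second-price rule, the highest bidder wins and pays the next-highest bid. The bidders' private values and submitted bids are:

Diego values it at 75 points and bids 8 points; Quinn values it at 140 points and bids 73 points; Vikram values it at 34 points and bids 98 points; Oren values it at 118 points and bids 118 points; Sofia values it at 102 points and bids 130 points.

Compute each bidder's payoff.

Diego 0 points, Quinn 0 points, Vikram 0 points, Oren 0 points, Sofia -16 points.

Ordered from highest: Sofia 130 points, then Oren 118 points, then Vikram 98 points, then Quinn 73 points, then Diego 8 points.
Sofia has the top bid and wins; the price is the second-highest bid, 118 points.
Sofia's payoff = 102 points − 118 points = -16 points. All other bidders lose, so their payoff is 0.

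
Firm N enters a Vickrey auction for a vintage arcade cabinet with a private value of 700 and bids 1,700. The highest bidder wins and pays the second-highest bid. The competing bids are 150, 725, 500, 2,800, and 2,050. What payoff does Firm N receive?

Payoff = 0.

Highest competing bid: 2,800.
Firm N's bid 1,700 is not the highest, so Firm N loses, pays nothing, and earns zero payoff.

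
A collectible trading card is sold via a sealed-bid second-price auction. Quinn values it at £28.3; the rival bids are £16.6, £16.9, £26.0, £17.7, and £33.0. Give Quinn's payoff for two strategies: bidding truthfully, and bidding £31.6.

(a) £0.0  (b) £0.0

The highest competing bid is £33.0.
Bidding truthfully at £28.3: the top bid is £33.0 (a rival), so Quinn loses. Payoff = £0.0.
Bidding £31.6: the top bid is £33.0 (a rival), so Quinn loses. Payoff = £0.0.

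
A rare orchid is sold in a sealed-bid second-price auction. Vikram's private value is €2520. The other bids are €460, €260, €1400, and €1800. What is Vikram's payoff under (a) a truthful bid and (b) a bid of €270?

The highest competing bid is €1800.
Bidding truthfully at €2520: Vikram has the top bid, wins, and pays the second-highest bid €1800. Payoff = €2520 − €1800 = €720.
Bidding €270: the top bid is €1800 (a rival), so Vikram loses. Payoff = €0.

Truthful: €720; alternative: €0.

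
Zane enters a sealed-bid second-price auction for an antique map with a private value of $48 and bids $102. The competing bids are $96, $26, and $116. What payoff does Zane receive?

Highest competing bid: $116.
Zane's bid $102 is not the highest, so Zane loses, pays nothing, and earns zero payoff.

$0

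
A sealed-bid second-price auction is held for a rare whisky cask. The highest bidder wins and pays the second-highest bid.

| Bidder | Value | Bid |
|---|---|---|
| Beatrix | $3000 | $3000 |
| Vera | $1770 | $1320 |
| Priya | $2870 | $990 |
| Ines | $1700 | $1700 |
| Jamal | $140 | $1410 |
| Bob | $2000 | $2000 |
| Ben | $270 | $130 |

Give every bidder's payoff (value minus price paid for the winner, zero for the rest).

Payoffs: Beatrix $1000, Vera $0, Priya $0, Ines $0, Jamal $0, Bob $0, Ben $0.

Ranking the bids: Beatrix $3000 > Bob $2000 > Ines $1700 > Jamal $1410 > Vera $1320 > Priya $990 > Ben $130.
Beatrix has the top bid and wins; the price is the second-highest bid, $2000.
Beatrix's payoff = $3000 − $2000 = $1000. All other bidders lose, so their payoff is 0.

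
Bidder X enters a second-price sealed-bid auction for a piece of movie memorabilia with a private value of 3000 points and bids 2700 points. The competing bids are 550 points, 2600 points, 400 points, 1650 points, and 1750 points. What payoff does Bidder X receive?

Bidder X's payoff: 400 points.

Highest competing bid: 2600 points.
Bidder X's bid 2700 points is the highest overall, so Bidder X wins and pays the second-highest bid, 2600 points.
Payoff = value − price = 3000 points − 2600 points = 400 points.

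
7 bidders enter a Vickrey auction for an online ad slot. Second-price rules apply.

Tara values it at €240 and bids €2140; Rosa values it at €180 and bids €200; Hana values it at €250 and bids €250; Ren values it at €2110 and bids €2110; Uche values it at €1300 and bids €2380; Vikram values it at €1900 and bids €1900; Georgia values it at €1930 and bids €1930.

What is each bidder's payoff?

Tara €0, Rosa €0, Hana €0, Ren €0, Uche -€840, Vikram €0, Georgia €0.

Ordered from highest: Uche €2380, then Tara €2140, then Ren €2110, then Georgia €1930, then Vikram €1900, then Hana €250, then Rosa €200.
Uche has the top bid and wins; the price is the second-highest bid, €2140.
Uche's payoff = €1300 − €2140 = -€840. All other bidders lose, so their payoff is 0.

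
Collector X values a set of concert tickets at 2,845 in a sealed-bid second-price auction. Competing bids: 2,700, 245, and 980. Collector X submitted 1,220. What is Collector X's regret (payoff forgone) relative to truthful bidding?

The highest competing bid is 2,700.
Bidding truthfully at 2,845: Collector X has the top bid, wins, and pays the second-highest bid 2,700. Payoff = 2,845 − 2,700 = 145.
Bidding 1,220: the top bid is 2,700 (a rival), so Collector X loses. Payoff = 0.
Regret = truthful payoff − actual payoff = 145 − 0 = 145.
This is the dominant-strategy logic: truthful bidding weakly beats any alternative.

Regret: 145.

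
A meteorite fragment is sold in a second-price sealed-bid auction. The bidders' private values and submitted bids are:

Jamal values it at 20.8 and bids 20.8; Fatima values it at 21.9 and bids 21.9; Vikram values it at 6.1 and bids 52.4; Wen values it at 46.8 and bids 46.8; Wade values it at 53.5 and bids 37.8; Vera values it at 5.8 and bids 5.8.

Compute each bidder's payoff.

Ordered from highest: Vikram 52.4, then Wen 46.8, then Wade 37.8, then Fatima 21.9, then Jamal 20.8, then Vera 5.8.
Vikram has the top bid and wins; the price is the second-highest bid, 46.8.
Vikram's payoff = 6.1 − 46.8 = -40.7. All other bidders lose, so their payoff is 0.

Jamal 0.0, Fatima 0.0, Vikram -40.7, Wen 0.0, Wade 0.0, Vera 0.0.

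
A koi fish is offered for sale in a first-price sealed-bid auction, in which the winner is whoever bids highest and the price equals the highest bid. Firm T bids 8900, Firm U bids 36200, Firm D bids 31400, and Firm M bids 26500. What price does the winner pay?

Sorted high to low: Firm U 36200 > Firm D 31400 > Firm M 26500 > Firm T 8900.
Firm U is the highest bidder, so Firm U wins.
Under the first-price rule, the price is the highest bid: 36200.

The winner pays 36200.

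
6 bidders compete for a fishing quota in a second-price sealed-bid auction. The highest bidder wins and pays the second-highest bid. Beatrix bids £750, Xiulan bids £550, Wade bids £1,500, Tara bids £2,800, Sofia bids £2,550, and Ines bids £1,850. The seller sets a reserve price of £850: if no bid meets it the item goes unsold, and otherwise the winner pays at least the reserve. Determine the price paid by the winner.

Bids in descending order: Tara £2,800; Sofia £2,550; Ines £1,850; Wade £1,500; Beatrix £750; Xiulan £550.
Tara has the highest bid, so Tara wins.
The second-highest bid is £2,550, which exceeds the reserve, so that sets the price.

£2,550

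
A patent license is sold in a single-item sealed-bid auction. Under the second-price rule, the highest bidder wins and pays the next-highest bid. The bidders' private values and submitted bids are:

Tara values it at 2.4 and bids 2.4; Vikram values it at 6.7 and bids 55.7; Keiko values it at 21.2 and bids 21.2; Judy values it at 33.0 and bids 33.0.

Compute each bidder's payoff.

Payoffs: Tara 0.0, Vikram -26.3, Keiko 0.0, Judy 0.0.

Bids in descending order: Vikram 55.7, then Judy 33.0, then Keiko 21.2, then Tara 2.4.
Vikram has the top bid and wins; the price is the second-highest bid, 33.0.
Vikram's payoff = 6.7 − 33.0 = -26.3. All other bidders lose, so their payoff is 0.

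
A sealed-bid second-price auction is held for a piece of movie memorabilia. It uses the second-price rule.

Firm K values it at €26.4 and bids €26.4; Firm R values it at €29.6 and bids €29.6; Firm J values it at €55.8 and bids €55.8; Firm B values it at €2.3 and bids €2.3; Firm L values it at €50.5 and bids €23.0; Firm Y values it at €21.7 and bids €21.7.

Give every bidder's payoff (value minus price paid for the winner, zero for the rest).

Bids in descending order: Firm J €55.8, then Firm R €29.6, then Firm K €26.4, then Firm L €23.0, then Firm Y €21.7, then Firm B €2.3.
Firm J has the top bid and wins; the price is the second-highest bid, €29.6.
Firm J's payoff = €55.8 − €29.6 = €26.2. All other bidders lose, so their payoff is 0.

Payoffs: Firm K €0.0, Firm R €0.0, Firm J €26.2, Firm B €0.0, Firm L €0.0, Firm Y €0.0.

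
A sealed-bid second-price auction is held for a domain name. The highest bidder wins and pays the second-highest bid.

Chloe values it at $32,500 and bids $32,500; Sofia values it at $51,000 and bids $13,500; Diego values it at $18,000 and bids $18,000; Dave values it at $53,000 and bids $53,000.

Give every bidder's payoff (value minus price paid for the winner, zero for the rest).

Payoffs: Chloe $0, Sofia $0, Diego $0, Dave $20,500.

Sorted high to low: Dave $53,000; Chloe $32,500; Diego $18,000; Sofia $13,500.
Dave has the top bid and wins; the price is the second-highest bid, $32,500.
Dave's payoff = $53,000 − $32,500 = $20,500. All other bidders lose, so their payoff is 0.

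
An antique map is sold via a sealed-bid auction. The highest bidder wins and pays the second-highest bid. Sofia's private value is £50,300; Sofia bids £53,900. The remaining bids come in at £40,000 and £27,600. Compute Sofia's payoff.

Highest competing bid: £40,000.
Sofia's bid £53,900 is the highest overall, so Sofia wins and pays the second-highest bid, £40,000.
Payoff = value − price = £50,300 − £40,000 = £10,300.

Payoff = £10,300.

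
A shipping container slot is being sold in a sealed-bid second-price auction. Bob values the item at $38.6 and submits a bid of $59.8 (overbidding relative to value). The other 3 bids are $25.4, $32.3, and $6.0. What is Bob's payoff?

Highest competing bid: $32.3.
Bob's bid $59.8 is the highest overall, so Bob wins and pays the second-highest bid, $32.3.
Payoff = value − price = $38.6 − $32.3 = $6.3.

$6.3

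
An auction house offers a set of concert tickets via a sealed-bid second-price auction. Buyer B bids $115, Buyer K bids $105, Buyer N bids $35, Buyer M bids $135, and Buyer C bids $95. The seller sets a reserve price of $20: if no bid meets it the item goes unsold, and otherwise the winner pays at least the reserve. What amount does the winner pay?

The winner pays $115.

Ordered from highest: Buyer M $135, then Buyer B $115, then Buyer K $105, then Buyer C $95, then Buyer N $35.
Buyer M has the highest bid, so Buyer M wins.
The second-highest bid is $115, which exceeds the reserve, so that sets the price.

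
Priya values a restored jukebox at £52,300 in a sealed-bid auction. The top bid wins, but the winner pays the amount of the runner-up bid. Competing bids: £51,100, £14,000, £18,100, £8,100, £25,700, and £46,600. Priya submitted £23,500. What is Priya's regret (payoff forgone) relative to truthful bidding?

The highest competing bid is £51,100.
Bidding truthfully at £52,300: Priya has the top bid, wins, and pays the second-highest bid £51,100. Payoff = £52,300 − £51,100 = £1,200.
Bidding £23,500: the top bid is £51,100 (a rival), so Priya loses. Payoff = £0.
Regret = truthful payoff − actual payoff = £1,200 − £0 = £1,200.

Regret: £1,200.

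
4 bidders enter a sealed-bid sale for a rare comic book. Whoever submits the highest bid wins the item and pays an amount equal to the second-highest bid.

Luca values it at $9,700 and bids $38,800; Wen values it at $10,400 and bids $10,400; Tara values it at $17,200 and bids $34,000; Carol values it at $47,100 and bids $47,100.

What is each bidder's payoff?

Ranking the bids: Carol $47,100, then Luca $38,800, then Tara $34,000, then Wen $10,400.
Carol has the top bid and wins; the price is the second-highest bid, $38,800.
Carol's payoff = $47,100 − $38,800 = $8,300. All other bidders lose, so their payoff is 0.

Luca $0, Wen $0, Tara $0, Carol $8,300.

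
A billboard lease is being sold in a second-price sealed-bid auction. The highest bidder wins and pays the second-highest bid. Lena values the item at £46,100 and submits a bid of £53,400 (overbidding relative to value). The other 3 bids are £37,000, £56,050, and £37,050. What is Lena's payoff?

Highest competing bid: £56,050.
Lena's bid £53,400 is not the highest, so Lena loses, pays nothing, and earns zero payoff.

Payoff = £0.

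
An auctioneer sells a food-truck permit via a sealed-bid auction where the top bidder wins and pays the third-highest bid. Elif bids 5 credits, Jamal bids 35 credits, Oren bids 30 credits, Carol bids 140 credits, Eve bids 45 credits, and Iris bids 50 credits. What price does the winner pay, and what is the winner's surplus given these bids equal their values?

The winner pays 45 credits for a surplus of 95 credits.

Ranking the bids: Carol 140 credits; Iris 50 credits; Eve 45 credits; Jamal 35 credits; Oren 30 credits; Elif 5 credits.
Carol is the highest bidder, so Carol wins.
Under the third-price rule, the price is the third-highest bid: 45 credits.
Surplus = 140 credits − 45 credits = 95 credits.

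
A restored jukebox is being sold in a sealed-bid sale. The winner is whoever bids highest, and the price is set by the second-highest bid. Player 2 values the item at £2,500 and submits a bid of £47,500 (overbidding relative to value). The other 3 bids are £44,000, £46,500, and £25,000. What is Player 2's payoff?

The bidder's payoff: -£44,000.

Highest competing bid: £46,500.
Player 2's bid £47,500 is the highest overall, so Player 2 wins and pays the second-highest bid, £46,500.
Payoff = value − price = £2,500 − £46,500 = -£44,000.
Overbidding won the item at a price above value — truthful bidding would have avoided this loss.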